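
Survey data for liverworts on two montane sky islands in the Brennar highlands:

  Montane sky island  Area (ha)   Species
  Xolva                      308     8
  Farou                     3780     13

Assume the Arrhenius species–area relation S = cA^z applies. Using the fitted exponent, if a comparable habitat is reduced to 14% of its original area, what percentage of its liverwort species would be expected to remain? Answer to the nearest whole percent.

z = ln(13/8) / ln(3780/308) = 0.4855 / 2.5074 = 0.1936
S_new/S_old = (A_new/A_old)^z = 0.14^0.1936 = exp(0.1936 × -1.9661) = 0.6834

68%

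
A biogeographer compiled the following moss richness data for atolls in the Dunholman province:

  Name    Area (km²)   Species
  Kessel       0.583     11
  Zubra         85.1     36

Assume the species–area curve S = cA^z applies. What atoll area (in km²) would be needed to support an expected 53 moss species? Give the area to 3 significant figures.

z = ln(36/11) / ln(85.1/0.583) = 1.1856 / 4.9834 = 0.2379
c = 11 / 0.583^0.2379 = 11 / 0.8795 = 12.51
A = (53/12.51)^(1/0.2379) ⇒ ln A = ln(4.238)/0.2379 = 6.0695
A = e^6.0695 ≈ 432.5 km²

432 km²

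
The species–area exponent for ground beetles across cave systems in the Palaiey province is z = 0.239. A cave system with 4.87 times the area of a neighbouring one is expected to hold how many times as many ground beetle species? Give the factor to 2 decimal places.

1.46

S₂/S₁ = (A₂/A₁)^z = 4.87^0.239
ln(S₂/S₁) = 0.239 × ln 4.87 = 0.239 × 1.5831 = 0.3784
S₂/S₁ = e^0.3784 ≈ 1.46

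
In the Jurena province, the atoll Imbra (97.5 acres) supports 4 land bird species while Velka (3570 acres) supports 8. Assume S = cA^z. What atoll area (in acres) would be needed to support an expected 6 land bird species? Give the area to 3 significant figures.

z = ln(8/4) / ln(3570/97.5) = 0.6931 / 3.6005 = 0.1925
c = 4 / 97.5^0.1925 = 4 / 2.415 = 1.656
A = (6/1.656)^(1/0.1925) ⇒ ln A = ln(3.622)/0.1925 = 6.6860
A = e^6.6860 ≈ 801.1 acres

801 acres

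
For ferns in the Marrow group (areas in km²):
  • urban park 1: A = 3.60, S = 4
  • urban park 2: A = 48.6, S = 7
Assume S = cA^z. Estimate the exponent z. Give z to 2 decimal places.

0.22

Taking logs: ln S = ln c + z ln A, so z = (ln S₂ − ln S₁)/(ln A₂ − ln A₁).
z = ln(7/4) / ln(48.6/3.6) = ln(1.75) / ln(13.5) = 0.5596 / 2.6027 = 0.2150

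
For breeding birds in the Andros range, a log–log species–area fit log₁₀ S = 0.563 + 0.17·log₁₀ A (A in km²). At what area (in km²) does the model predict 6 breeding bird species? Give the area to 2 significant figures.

18 km²

6 = 3.656 × A^0.17  ⇒  A^0.17 = 6/3.656 = 1.641
ln A = ln(1.641) / 0.17 = 0.4954 / 0.17 = 2.9141
A = e^2.9141 ≈ 18.43 km²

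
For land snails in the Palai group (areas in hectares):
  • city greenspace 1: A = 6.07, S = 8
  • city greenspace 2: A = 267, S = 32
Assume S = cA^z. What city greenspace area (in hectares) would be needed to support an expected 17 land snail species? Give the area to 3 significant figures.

z = ln(32/8) / ln(267/6.07) = 1.3863 / 3.7839 = 0.3664
c = 8 / 6.07^0.3664 = 8 / 1.936 = 4.132
A = (17/4.132)^(1/0.3664) ⇒ ln A = ln(4.114)/0.3664 = 3.8608
A = e^3.8608 ≈ 47.5 hectares

47.5 hectares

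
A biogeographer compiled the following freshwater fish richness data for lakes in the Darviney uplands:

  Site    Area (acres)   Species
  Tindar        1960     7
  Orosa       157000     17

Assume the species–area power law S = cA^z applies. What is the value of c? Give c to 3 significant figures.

1.51

z = ln(S₂/S₁) / ln(A₂/A₁) = ln(17/7) / ln(157000/1960) = 0.8873 / 4.3833 = 0.2024
c = S₁ / A₁^z = 7 / 1960^0.2024 = 7 / 4.639 = 1.509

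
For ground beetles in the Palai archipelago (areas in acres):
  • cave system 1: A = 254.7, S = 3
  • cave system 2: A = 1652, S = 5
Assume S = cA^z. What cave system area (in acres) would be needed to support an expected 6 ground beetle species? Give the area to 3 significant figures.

z = ln(5/3) / ln(1652/254.7) = 0.5108 / 1.8697 = 0.2732
c = 3 / 254.7^0.2732 = 3 / 4.543 = 0.6603
A = (6/0.6603)^(1/0.2732) ⇒ ln A = ln(9.087)/0.2732 = 8.0771
A = e^8.0771 ≈ 3220 acres

3220 acres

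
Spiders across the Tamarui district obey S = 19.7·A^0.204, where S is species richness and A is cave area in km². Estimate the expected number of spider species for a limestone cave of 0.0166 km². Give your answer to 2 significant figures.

S = 19.7 × 0.0166^0.204
ln S = ln 19.7 + 0.204 × ln 0.0166 = 2.9806 + 0.204 × -4.0984 = 2.1446
S = e^2.1446 ≈ 8.538

8.5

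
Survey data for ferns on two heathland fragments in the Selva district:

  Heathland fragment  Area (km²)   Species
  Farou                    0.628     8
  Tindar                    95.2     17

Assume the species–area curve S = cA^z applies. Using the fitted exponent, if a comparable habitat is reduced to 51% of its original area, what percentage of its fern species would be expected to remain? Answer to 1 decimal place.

z = ln(17/8) / ln(95.2/0.628) = 0.7538 / 5.0212 = 0.1501
S_new/S_old = (A_new/A_old)^z = 0.51^0.1501 = exp(0.1501 × -0.6733) = 0.9039

90.4%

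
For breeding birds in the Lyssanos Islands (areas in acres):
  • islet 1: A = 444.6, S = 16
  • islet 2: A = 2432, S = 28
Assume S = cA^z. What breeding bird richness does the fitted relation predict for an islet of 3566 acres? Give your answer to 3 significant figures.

31.8

z = ln(28/16) / ln(2432/444.6) = 0.5596 / 1.6993 = 0.3293
c = 16 / 444.6^0.3293 = 16 / 7.448 = 2.148
S₃ = 2.148 × 3566^0.3293 = 2.148 × 14.78 ≈ 31.76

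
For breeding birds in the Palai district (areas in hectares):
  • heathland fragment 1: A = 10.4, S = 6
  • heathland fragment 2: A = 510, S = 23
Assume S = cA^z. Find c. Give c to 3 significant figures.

z = ln(S₂/S₁) / ln(A₂/A₁) = ln(23/6) / ln(510/10.4) = 1.3437 / 3.8926 = 0.3452
c = S₁ / A₁^z = 6 / 10.4^0.3452 = 6 / 2.244 = 2.673

2.67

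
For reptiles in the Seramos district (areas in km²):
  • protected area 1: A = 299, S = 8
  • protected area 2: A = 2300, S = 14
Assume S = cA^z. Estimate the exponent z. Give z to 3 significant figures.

0.274

Taking logs: ln S = ln c + z ln A, so z = (ln S₂ − ln S₁)/(ln A₂ − ln A₁).
z = ln(14/8) / ln(2300/299) = ln(1.75) / ln(7.692) = 0.5596 / 2.0402 = 0.2743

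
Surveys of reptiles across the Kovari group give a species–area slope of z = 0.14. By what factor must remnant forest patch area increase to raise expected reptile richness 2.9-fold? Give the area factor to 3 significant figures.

2010

(A₂/A₁)^0.14 = 2.9, so A₂/A₁ = 2.9^(1/0.14) = 2.9^7.143
ln(A₂/A₁) = ln 2.9 / 0.14 = 1.0647 / 0.14 = 7.6051
A₂/A₁ = e^7.6051 ≈ 2008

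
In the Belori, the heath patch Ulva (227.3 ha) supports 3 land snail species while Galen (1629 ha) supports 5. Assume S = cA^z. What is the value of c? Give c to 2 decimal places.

0.73

z = ln(S₂/S₁) / ln(A₂/A₁) = ln(5/3) / ln(1629/227.3) = 0.5108 / 1.9695 = 0.2594
c = S₁ / A₁^z = 3 / 227.3^0.2594 = 3 / 4.085 = 0.7343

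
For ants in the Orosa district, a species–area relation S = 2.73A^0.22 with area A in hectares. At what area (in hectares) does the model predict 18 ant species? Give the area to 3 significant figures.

18 = 2.73 × A^0.22  ⇒  A^0.22 = 18/2.73 = 6.593
ln A = ln(6.593) / 0.22 = 1.8861 / 0.22 = 8.5730
A = e^8.5730 ≈ 5287 hectares

5290 hectares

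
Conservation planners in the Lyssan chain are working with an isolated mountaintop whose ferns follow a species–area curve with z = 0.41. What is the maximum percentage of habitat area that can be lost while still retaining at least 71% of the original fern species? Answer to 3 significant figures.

56.6%

Need (A_new/A_old)^0.41 = 0.71, so A_new/A_old = 0.71^(1/0.41) = 0.71^2.439
ln(A_new/A_old) = ln 0.71 / 0.41 = -0.3425 / 0.41 = -0.8353
A_new/A_old = e^-0.8353 ≈ 0.4337
Fraction that can be lost = 1 − 0.4337 = 0.5663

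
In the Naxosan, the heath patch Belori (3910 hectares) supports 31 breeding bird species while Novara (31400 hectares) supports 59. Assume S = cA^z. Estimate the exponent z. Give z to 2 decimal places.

Taking logs: ln S = ln c + z ln A, so z = (ln S₂ − ln S₁)/(ln A₂ − ln A₁).
z = ln(59/31) / ln(31400/3910) = ln(1.903) / ln(8.031) = 0.6436 / 2.0833 = 0.3089

0.31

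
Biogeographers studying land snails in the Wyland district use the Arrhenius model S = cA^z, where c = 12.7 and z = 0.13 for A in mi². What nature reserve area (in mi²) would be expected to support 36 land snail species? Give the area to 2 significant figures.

3000 mi²

36 = 12.7 × A^0.13  ⇒  A^0.13 = 36/12.7 = 2.835
ln A = ln(2.835) / 0.13 = 1.0419 / 0.13 = 8.0147
A = e^8.0147 ≈ 3025 mi²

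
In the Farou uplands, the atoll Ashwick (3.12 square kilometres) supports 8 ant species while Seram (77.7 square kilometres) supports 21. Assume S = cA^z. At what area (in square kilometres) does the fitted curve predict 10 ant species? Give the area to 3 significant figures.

6.56 square kilometres

z = ln(21/8) / ln(77.7/3.12) = 0.9651 / 3.2150 = 0.3002
c = 8 / 3.12^0.3002 = 8 / 1.407 = 5.685
A = (10/5.685)^(1/0.3002) ⇒ ln A = ln(1.759)/0.3002 = 1.8812
A = e^1.8812 ≈ 6.561 square kilometres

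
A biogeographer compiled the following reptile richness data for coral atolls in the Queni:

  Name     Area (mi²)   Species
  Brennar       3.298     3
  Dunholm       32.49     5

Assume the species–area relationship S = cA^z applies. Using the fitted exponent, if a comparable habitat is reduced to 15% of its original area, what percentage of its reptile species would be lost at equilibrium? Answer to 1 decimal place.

z = ln(5/3) / ln(32.49/3.298) = 0.5108 / 2.2876 = 0.2233
S_new/S_old = (A_new/A_old)^z = 0.15^0.2233 = exp(0.2233 × -1.8971) = 0.6547
Fraction lost = 1 − 0.6547 = 0.3453

34.5%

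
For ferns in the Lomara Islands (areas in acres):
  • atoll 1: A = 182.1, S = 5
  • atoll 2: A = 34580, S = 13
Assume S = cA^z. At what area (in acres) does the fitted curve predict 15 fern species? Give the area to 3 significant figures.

z = ln(13/5) / ln(34580/182.1) = 0.9555 / 5.2465 = 0.1821
c = 5 / 182.1^0.1821 = 5 / 2.58 = 1.938
A = (15/1.938)^(1/0.1821) ⇒ ln A = ln(7.741)/0.1821 = 11.2368
A = e^11.2368 ≈ 75869 acres

75900 acres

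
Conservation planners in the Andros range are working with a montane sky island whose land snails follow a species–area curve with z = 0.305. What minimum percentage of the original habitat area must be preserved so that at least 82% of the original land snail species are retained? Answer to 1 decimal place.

Need (A_new/A_old)^0.305 = 0.82, so A_new/A_old = 0.82^(1/0.305) = 0.82^3.279
ln(A_new/A_old) = ln 0.82 / 0.305 = -0.1985 / 0.305 = -0.6507
A_new/A_old = e^-0.6507 ≈ 0.5217

52.2%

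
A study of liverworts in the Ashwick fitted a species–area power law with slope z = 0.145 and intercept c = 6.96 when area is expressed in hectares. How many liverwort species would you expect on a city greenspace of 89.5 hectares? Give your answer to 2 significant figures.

13

S = 6.96 × 89.5^0.145
ln S = ln 6.96 + 0.145 × ln 89.5 = 1.9402 + 0.145 × 4.4942 = 2.5918
S = e^2.5918 ≈ 13.35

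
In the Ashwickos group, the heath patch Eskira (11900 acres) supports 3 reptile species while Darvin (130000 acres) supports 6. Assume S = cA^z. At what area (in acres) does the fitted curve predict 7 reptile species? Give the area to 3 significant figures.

z = ln(6/3) / ln(130000/11900) = 0.6931 / 2.3910 = 0.2899
c = 3 / 11900^0.2899 = 3 / 15.19 = 0.1975
A = (7/0.1975)^(1/0.2899) ⇒ ln A = ln(35.44)/0.2899 = 12.3070
A = e^12.3070 ≈ 221246 acres

221000 acres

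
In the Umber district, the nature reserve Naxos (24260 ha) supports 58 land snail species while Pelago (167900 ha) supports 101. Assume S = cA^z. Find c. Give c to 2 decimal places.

z = ln(S₂/S₁) / ln(A₂/A₁) = ln(101/58) / ln(167900/24260) = 0.5547 / 1.9345 = 0.2867
c = S₁ / A₁^z = 58 / 24260^0.2867 = 58 / 18.08 = 3.208

3.21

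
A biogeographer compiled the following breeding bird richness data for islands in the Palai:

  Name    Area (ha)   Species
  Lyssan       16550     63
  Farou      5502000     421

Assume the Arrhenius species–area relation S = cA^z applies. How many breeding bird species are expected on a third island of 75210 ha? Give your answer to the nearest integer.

103

z = ln(421/63) / ln(5502000/16550) = 1.8995 / 5.8065 = 0.3271
c = 63 / 16550^0.3271 = 63 / 23.99 = 2.626
S₃ = 2.626 × 75210^0.3271 = 2.626 × 39.37 ≈ 103.4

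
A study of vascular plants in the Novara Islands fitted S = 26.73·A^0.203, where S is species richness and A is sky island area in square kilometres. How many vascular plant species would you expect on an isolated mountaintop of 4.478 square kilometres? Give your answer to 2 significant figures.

S = 26.73 × 4.478^0.203 = 26.73 × 1.356 ≈ 36.24

36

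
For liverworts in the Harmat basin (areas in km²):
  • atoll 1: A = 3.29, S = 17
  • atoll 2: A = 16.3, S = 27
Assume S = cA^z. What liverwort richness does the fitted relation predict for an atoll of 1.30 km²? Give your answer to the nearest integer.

13

z = ln(27/17) / ln(16.3/3.29) = 0.4626 / 1.6003 = 0.2891
c = 17 / 3.29^0.2891 = 17 / 1.411 = 12.05
S₃ = 12.05 × 1.3^0.2891 = 12.05 × 1.079 ≈ 13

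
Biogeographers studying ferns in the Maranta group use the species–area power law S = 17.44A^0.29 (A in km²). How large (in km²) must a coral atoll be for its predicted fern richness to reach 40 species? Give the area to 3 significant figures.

40 = 17.44 × A^0.29  ⇒  A^0.29 = 40/17.44 = 2.294
ln A = ln(2.294) / 0.29 = 0.8301 / 0.29 = 2.8625
A = e^2.8625 ≈ 17.5 km²

17.5 km²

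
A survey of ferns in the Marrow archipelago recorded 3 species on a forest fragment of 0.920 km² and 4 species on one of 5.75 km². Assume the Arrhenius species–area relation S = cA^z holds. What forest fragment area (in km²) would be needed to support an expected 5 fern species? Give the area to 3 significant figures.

z = ln(4/3) / ln(5.75/0.92) = 0.2877 / 1.8326 = 0.1570
c = 3 / 0.92^0.1570 = 3 / 0.987 = 3.04
A = (5/3.04)^(1/0.1570) ⇒ ln A = ln(1.645)/0.1570 = 3.1707
A = e^3.1707 ≈ 23.82 km²

23.8 km²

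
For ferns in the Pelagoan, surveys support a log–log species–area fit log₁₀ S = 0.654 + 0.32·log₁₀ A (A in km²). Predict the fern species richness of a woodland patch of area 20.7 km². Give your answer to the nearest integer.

12

S = 4.508 × 20.7^0.32
ln S = ln 4.508 + 0.32 × ln 20.7 = 1.5059 + 0.32 × 3.0301 = 2.4755
S = e^2.4755 ≈ 11.89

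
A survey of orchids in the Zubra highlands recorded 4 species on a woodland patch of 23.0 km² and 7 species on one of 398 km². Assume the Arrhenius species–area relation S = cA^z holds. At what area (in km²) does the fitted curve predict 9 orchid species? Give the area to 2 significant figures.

z = ln(7/4) / ln(398/23) = 0.5596 / 2.8510 = 0.1963
c = 4 / 23^0.1963 = 4 / 1.851 = 2.162
A = (9/2.162)^(1/0.1963) ⇒ ln A = ln(4.164)/0.1963 = 7.2668
A = e^7.2668 ≈ 1432 km²

1400 km²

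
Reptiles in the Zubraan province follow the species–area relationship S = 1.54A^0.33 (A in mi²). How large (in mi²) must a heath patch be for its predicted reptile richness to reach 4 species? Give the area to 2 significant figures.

4 = 1.54 × A^0.33  ⇒  A^0.33 = 4/1.54 = 2.597
ln A = ln(2.597) / 0.33 = 0.9545 / 0.33 = 2.8925
A = e^2.8925 ≈ 18.04 mi²

18 mi²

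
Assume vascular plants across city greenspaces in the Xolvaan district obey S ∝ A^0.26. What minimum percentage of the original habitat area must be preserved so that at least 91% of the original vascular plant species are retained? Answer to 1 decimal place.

69.6%

Need (A_new/A_old)^0.26 = 0.91, so A_new/A_old = 0.91^(1/0.26) = 0.91^3.846
ln(A_new/A_old) = ln 0.91 / 0.26 = -0.0943 / 0.26 = -0.3627
A_new/A_old = e^-0.3627 ≈ 0.6958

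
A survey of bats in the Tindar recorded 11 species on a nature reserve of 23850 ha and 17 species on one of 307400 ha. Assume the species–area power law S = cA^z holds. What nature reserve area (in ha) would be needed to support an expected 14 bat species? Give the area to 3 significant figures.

98300 ha

z = ln(17/11) / ln(307400/23850) = 0.4353 / 2.5564 = 0.1703
c = 11 / 23850^0.1703 = 11 / 5.565 = 1.977
A = (14/1.977)^(1/0.1703) ⇒ ln A = ln(7.082)/0.1703 = 11.4957
A = e^11.4957 ≈ 98296 ha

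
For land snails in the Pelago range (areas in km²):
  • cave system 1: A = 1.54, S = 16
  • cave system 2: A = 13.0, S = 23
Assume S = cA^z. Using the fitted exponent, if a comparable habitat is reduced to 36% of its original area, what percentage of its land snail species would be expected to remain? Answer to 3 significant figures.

84.0%

z = ln(23/16) / ln(13/1.54) = 0.3629 / 2.1332 = 0.1701
S_new/S_old = (A_new/A_old)^z = 0.36^0.1701 = exp(0.1701 × -1.0217) = 0.8405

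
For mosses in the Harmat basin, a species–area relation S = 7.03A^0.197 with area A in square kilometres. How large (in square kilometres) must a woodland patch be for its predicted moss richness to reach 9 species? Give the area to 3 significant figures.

9 = 7.03 × A^0.197  ⇒  A^0.197 = 9/7.03 = 1.28
ln A = ln(1.28) / 0.197 = 0.2470 / 0.197 = 1.2540
A = e^1.2540 ≈ 3.504 square kilometres

3.50 square kilometres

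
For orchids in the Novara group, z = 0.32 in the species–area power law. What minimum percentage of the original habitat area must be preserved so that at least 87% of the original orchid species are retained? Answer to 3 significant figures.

64.7%

Need (A_new/A_old)^0.32 = 0.87, so A_new/A_old = 0.87^(1/0.32) = 0.87^3.125
ln(A_new/A_old) = ln 0.87 / 0.32 = -0.1393 / 0.32 = -0.4352
A_new/A_old = e^-0.4352 ≈ 0.6471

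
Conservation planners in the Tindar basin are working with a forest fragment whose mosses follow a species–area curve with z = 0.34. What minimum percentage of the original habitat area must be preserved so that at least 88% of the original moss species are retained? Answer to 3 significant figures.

68.7%

Need (A_new/A_old)^0.34 = 0.88, so A_new/A_old = 0.88^(1/0.34) = 0.88^2.941
ln(A_new/A_old) = ln 0.88 / 0.34 = -0.1278 / 0.34 = -0.3760
A_new/A_old = e^-0.3760 ≈ 0.6866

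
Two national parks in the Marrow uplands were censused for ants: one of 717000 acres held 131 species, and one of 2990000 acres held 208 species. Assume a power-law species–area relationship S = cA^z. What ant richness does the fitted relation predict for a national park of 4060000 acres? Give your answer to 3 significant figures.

z = ln(208/131) / ln(2990000/717000) = 0.4623 / 1.4280 = 0.3238
c = 131 / 717000^0.3238 = 131 / 78.69 = 1.665
S₃ = 1.665 × 4060000^0.3238 = 1.665 × 137.9 ≈ 229.7

230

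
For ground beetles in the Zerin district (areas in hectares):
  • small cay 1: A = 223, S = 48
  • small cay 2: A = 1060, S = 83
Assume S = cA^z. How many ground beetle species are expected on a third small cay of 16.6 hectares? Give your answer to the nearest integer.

z = ln(83/48) / ln(1060/223) = 0.5476 / 1.5589 = 0.3513
c = 48 / 223^0.3513 = 48 / 6.683 = 7.182
S₃ = 7.182 × 16.6^0.3513 = 7.182 × 2.683 ≈ 19.27

19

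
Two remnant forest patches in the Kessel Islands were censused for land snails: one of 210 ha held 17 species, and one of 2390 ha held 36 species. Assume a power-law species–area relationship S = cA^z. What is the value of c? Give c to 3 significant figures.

3.27

z = ln(S₂/S₁) / ln(A₂/A₁) = ln(36/17) / ln(2390/210) = 0.7503 / 2.4319 = 0.3085
c = S₁ / A₁^z = 17 / 210^0.3085 = 17 / 5.205 = 3.266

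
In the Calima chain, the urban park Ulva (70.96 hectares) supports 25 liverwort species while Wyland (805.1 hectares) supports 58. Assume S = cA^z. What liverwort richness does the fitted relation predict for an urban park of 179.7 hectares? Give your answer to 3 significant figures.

34.5

z = ln(58/25) / ln(805.1/70.96) = 0.8416 / 2.4289 = 0.3465
c = 25 / 70.96^0.3465 = 25 / 4.379 = 5.709
S₃ = 5.709 × 179.7^0.3465 = 5.709 × 6.042 ≈ 34.5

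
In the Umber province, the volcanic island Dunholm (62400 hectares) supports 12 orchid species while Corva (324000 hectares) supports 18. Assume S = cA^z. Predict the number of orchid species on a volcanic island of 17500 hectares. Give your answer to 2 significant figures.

z = ln(18/12) / ln(324000/62400) = 0.4055 / 1.6472 = 0.2462
c = 12 / 62400^0.2462 = 12 / 15.15 = 0.7922
S₃ = 0.7922 × 17500^0.2462 = 0.7922 × 11.08 ≈ 8.775

8.8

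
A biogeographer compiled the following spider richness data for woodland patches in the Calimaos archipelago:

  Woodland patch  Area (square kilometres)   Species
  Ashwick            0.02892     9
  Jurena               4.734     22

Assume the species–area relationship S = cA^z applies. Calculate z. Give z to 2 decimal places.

0.18

Taking logs: ln S = ln c + z ln A, so z = (ln S₂ − ln S₁)/(ln A₂ − ln A₁).
z = ln(22/9) / ln(4.734/0.02892) = ln(2.444) / ln(163.7) = 0.8938 / 5.0980 = 0.1753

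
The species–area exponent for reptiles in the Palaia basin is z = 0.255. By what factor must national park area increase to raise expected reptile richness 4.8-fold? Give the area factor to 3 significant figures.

(A₂/A₁)^0.255 = 4.8, so A₂/A₁ = 4.8^(1/0.255) = 4.8^3.922
ln(A₂/A₁) = ln 4.8 / 0.255 = 1.5686 / 0.255 = 6.1514
A₂/A₁ = e^6.1514 ≈ 469.4

469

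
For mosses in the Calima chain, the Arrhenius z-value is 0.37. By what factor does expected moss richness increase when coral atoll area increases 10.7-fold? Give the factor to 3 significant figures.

2.40

S₂/S₁ = (A₂/A₁)^z = 10.7^0.37
ln(S₂/S₁) = 0.37 × ln 10.7 = 0.37 × 2.3702 = 0.8770
S₂/S₁ = e^0.8770 ≈ 2.404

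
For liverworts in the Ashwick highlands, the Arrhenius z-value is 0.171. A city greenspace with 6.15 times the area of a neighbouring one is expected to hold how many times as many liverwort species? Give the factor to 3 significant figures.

S₂/S₁ = (A₂/A₁)^z = 6.15^0.171
ln(S₂/S₁) = 0.171 × ln 6.15 = 0.171 × 1.8165 = 0.3106
S₂/S₁ = e^0.3106 ≈ 1.364

1.36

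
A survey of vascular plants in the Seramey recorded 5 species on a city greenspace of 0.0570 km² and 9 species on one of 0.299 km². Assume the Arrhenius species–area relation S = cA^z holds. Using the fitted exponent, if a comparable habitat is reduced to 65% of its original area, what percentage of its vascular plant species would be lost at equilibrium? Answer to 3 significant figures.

z = ln(9/5) / ln(0.299/0.057) = 0.5878 / 1.6574 = 0.3546
S_new/S_old = (A_new/A_old)^z = 0.65^0.3546 = exp(0.3546 × -0.4308) = 0.8583
Fraction lost = 1 − 0.8583 = 0.1417

14.2%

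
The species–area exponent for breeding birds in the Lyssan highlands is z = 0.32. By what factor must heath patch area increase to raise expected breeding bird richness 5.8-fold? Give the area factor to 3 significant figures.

243

(A₂/A₁)^0.32 = 5.8, so A₂/A₁ = 5.8^(1/0.32) = 5.8^3.125
ln(A₂/A₁) = ln 5.8 / 0.32 = 1.7579 / 0.32 = 5.4933
A₂/A₁ = e^5.4933 ≈ 243.1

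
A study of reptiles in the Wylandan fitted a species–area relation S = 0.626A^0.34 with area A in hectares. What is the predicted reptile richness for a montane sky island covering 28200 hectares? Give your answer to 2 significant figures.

S = 0.626 × 28200^0.34
ln S = ln 0.626 + 0.34 × ln 28200 = -0.4684 + 0.34 × 10.2471 = 3.0156
S = e^3.0156 ≈ 20.4

20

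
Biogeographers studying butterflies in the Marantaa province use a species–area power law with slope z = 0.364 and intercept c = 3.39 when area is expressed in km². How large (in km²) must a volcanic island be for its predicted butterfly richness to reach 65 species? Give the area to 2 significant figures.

65 = 3.39 × A^0.364  ⇒  A^0.364 = 65/3.39 = 19.17
ln A = ln(19.17) / 0.364 = 2.9536 / 0.364 = 8.1142
A = e^8.1142 ≈ 3341 km²

3300 km²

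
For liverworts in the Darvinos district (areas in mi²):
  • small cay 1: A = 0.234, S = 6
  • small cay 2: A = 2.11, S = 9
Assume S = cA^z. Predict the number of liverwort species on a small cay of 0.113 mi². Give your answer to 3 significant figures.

z = ln(9/6) / ln(2.11/0.234) = 0.4055 / 2.1991 = 0.1844
c = 6 / 0.234^0.1844 = 6 / 0.7651 = 7.842
S₃ = 7.842 × 0.113^0.1844 = 7.842 × 0.669 ≈ 5.246

5.25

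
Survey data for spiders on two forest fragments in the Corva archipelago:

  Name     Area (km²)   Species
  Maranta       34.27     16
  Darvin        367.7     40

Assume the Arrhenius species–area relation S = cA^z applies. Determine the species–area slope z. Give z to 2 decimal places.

0.39

Taking logs: ln S = ln c + z ln A, so z = (ln S₂ − ln S₁)/(ln A₂ − ln A₁).
z = ln(40/16) / ln(367.7/34.27) = ln(2.5) / ln(10.73) = 0.9163 / 2.3730 = 0.3861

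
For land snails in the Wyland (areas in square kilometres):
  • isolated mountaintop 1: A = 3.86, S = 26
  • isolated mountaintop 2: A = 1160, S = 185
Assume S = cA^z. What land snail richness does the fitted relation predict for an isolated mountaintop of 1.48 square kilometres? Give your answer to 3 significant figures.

z = ln(185/26) / ln(1160/3.86) = 1.9623 / 5.7055 = 0.3439
c = 26 / 3.86^0.3439 = 26 / 1.591 = 16.34
S₃ = 16.34 × 1.48^0.3439 = 16.34 × 1.144 ≈ 18.7

18.7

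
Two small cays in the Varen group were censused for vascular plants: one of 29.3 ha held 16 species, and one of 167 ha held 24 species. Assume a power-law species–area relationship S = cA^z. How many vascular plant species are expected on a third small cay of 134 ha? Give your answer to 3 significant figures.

22.8

z = ln(24/16) / ln(167/29.3) = 0.4055 / 1.7404 = 0.2330
c = 16 / 29.3^0.2330 = 16 / 2.197 = 7.284
S₃ = 7.284 × 134^0.2330 = 7.284 × 3.13 ≈ 22.8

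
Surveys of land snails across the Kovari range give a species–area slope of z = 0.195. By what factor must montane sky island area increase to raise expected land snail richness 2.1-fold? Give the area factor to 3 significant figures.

44.9

(A₂/A₁)^0.195 = 2.1, so A₂/A₁ = 2.1^(1/0.195) = 2.1^5.128
ln(A₂/A₁) = ln 2.1 / 0.195 = 0.7419 / 0.195 = 3.8048
A₂/A₁ = e^3.8048 ≈ 44.92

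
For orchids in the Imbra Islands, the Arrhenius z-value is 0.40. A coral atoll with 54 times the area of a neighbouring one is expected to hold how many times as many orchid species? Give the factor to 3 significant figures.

4.93

S₂/S₁ = (A₂/A₁)^z = 54^0.4
ln(S₂/S₁) = 0.4 × ln 54 = 0.4 × 3.9890 = 1.5956
S₂/S₁ = e^1.5956 ≈ 4.931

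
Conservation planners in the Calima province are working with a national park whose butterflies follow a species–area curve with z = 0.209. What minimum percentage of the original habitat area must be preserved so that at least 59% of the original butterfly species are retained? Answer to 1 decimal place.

Need (A_new/A_old)^0.209 = 0.59, so A_new/A_old = 0.59^(1/0.209) = 0.59^4.785
ln(A_new/A_old) = ln 0.59 / 0.209 = -0.5276 / 0.209 = -2.5246
A_new/A_old = e^-2.5246 ≈ 0.08009

8.0%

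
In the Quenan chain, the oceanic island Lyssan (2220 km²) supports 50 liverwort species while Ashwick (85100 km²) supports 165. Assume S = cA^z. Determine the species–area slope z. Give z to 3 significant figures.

Taking logs: ln S = ln c + z ln A, so z = (ln S₂ − ln S₁)/(ln A₂ − ln A₁).
z = ln(165/50) / ln(85100/2220) = ln(3.3) / ln(38.33) = 1.1939 / 3.6463 = 0.3274

0.327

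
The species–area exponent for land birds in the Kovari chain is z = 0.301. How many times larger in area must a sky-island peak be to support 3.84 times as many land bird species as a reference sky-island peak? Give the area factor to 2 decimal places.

(A₂/A₁)^0.301 = 3.84, so A₂/A₁ = 3.84^(1/0.301) = 3.84^3.322
ln(A₂/A₁) = ln 3.84 / 0.301 = 1.3455 / 0.301 = 4.4700
A₂/A₁ = e^4.4700 ≈ 87.36

87.36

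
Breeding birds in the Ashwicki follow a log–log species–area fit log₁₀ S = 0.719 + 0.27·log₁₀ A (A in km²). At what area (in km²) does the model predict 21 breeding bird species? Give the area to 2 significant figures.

21 = 5.236 × A^0.27  ⇒  A^0.27 = 21/5.236 = 4.011
ln A = ln(4.011) / 0.27 = 1.3890 / 0.27 = 5.1443
A = e^5.1443 ≈ 171.5 km²

170 km²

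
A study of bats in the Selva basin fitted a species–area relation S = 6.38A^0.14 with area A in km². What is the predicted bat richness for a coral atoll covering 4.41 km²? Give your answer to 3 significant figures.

7.85

S = 6.38 × 4.41^0.14
ln S = ln 6.38 + 0.14 × ln 4.41 = 1.8532 + 0.14 × 1.4839 = 2.0609
S = e^2.0609 ≈ 7.853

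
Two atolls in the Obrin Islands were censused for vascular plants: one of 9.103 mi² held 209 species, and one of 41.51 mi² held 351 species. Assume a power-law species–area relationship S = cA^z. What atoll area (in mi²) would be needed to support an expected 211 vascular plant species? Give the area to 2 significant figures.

9.4 mi²

z = ln(351/209) / ln(41.51/9.103) = 0.5185 / 1.5173 = 0.3417
c = 209 / 9.103^0.3417 = 209 / 2.127 = 98.27
A = (211/98.27)^(1/0.3417) ⇒ ln A = ln(2.147)/0.3417 = 2.2365
A = e^2.2365 ≈ 9.36 mi²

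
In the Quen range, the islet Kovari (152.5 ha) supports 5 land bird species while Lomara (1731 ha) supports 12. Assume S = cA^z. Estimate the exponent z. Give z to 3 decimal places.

0.360

Taking logs: ln S = ln c + z ln A, so z = (ln S₂ − ln S₁)/(ln A₂ − ln A₁).
z = ln(12/5) / ln(1731/152.5) = ln(2.4) / ln(11.35) = 0.8755 / 2.4293 = 0.3604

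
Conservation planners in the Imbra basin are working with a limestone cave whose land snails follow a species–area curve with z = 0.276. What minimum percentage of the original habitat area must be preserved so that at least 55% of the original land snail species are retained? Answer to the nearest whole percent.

Need (A_new/A_old)^0.276 = 0.55, so A_new/A_old = 0.55^(1/0.276) = 0.55^3.623
ln(A_new/A_old) = ln 0.55 / 0.276 = -0.5978 / 0.276 = -2.1661
A_new/A_old = e^-2.1661 ≈ 0.1146

11%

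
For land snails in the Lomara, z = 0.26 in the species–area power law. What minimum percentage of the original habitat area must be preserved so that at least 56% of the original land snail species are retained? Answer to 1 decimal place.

10.8%

Need (A_new/A_old)^0.26 = 0.56, so A_new/A_old = 0.56^(1/0.26) = 0.56^3.846
ln(A_new/A_old) = ln 0.56 / 0.26 = -0.5798 / 0.26 = -2.2301
A_new/A_old = e^-2.2301 ≈ 0.1075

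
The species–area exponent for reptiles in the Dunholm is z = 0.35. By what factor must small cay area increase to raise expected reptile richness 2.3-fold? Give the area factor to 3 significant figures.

(A₂/A₁)^0.35 = 2.3, so A₂/A₁ = 2.3^(1/0.35) = 2.3^2.857
ln(A₂/A₁) = ln 2.3 / 0.35 = 0.8329 / 0.35 = 2.3797
A₂/A₁ = e^2.3797 ≈ 10.8

10.8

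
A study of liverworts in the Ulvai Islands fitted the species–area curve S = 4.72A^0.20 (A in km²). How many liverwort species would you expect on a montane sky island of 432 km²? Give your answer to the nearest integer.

16 species

S = 4.72 × 432^0.2
ln S = ln 4.72 + 0.2 × ln 432 = 1.5518 + 0.2 × 6.0684 = 2.7655
S = e^2.7655 ≈ 15.89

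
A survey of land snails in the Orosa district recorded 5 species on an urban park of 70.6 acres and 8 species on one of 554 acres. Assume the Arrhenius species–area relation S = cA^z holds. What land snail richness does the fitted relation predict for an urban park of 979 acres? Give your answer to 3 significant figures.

9.11

z = ln(8/5) / ln(554/70.6) = 0.4700 / 2.0601 = 0.2281
c = 5 / 70.6^0.2281 = 5 / 2.641 = 1.893
S₃ = 1.893 × 979^0.2281 = 1.893 × 4.812 ≈ 9.11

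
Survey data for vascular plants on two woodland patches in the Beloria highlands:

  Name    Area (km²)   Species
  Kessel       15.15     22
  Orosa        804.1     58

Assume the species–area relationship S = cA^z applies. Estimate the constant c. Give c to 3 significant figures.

z = ln(S₂/S₁) / ln(A₂/A₁) = ln(58/22) / ln(804.1/15.15) = 0.9694 / 3.9717 = 0.2441
c = S₁ / A₁^z = 22 / 15.15^0.2441 = 22 / 1.941 = 11.33

11.3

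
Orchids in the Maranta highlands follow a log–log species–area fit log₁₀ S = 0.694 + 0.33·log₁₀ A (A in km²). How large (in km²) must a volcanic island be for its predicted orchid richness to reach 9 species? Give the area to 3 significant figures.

9 = 4.943 × A^0.33  ⇒  A^0.33 = 9/4.943 = 1.821
ln A = ln(1.821) / 0.33 = 0.5992 / 0.33 = 1.8159
A = e^1.8159 ≈ 6.146 km²

6.15 km²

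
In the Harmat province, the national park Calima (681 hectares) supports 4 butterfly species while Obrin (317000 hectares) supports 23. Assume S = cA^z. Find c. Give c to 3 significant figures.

0.624

z = ln(S₂/S₁) / ln(A₂/A₁) = ln(23/4) / ln(317000/681) = 1.7492 / 6.1431 = 0.2847
c = S₁ / A₁^z = 4 / 681^0.2847 = 4 / 6.408 = 0.6242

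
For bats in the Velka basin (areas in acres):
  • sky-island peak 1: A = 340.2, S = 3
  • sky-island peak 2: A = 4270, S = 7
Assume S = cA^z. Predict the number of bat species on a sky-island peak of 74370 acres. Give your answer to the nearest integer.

18

z = ln(7/3) / ln(4270/340.2) = 0.8473 / 2.5298 = 0.3349
c = 3 / 340.2^0.3349 = 3 / 7.046 = 0.4258
S₃ = 0.4258 × 74370^0.3349 = 0.4258 × 42.81 ≈ 18.23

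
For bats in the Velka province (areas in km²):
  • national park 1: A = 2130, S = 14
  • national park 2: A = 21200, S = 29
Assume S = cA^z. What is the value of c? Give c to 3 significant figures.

1.23

z = ln(S₂/S₁) / ln(A₂/A₁) = ln(29/14) / ln(21200/2130) = 0.7282 / 2.2979 = 0.3169
c = S₁ / A₁^z = 14 / 2130^0.3169 = 14 / 11.35 = 1.234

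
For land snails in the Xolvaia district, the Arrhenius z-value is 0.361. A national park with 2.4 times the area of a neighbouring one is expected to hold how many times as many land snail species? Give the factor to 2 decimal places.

1.37

S₂/S₁ = (A₂/A₁)^z = 2.4^0.361
ln(S₂/S₁) = 0.361 × ln 2.4 = 0.361 × 0.8755 = 0.3160
S₂/S₁ = e^0.3160 ≈ 1.372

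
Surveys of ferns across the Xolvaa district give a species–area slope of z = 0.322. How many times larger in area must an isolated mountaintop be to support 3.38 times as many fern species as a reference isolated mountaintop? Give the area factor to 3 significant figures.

(A₂/A₁)^0.322 = 3.38, so A₂/A₁ = 3.38^(1/0.322) = 3.38^3.106
ln(A₂/A₁) = ln 3.38 / 0.322 = 1.2179 / 0.322 = 3.7822
A₂/A₁ = e^3.7822 ≈ 43.91

43.9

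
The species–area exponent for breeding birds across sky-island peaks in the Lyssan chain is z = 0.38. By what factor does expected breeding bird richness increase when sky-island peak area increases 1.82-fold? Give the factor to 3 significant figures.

S₂/S₁ = (A₂/A₁)^z = 1.82^0.38
ln(S₂/S₁) = 0.38 × ln 1.82 = 0.38 × 0.5988 = 0.2276
S₂/S₁ = e^0.2276 ≈ 1.256

1.26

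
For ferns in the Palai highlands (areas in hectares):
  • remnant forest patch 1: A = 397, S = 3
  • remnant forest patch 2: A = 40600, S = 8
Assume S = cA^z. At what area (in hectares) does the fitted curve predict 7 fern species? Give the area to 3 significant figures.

21600 hectares

z = ln(8/3) / ln(40600/397) = 0.9808 / 4.6276 = 0.2120
c = 3 / 397^0.2120 = 3 / 3.555 = 0.8439
A = (7/0.8439)^(1/0.2120) ⇒ ln A = ln(8.295)/0.2120 = 9.9815
A = e^9.9815 ≈ 21623 hectares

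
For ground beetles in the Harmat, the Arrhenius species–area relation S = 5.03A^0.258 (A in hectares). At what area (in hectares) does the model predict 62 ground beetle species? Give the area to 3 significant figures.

16900 hectares

62 = 5.03 × A^0.258  ⇒  A^0.258 = 62/5.03 = 12.33
ln A = ln(12.33) / 0.258 = 2.5117 / 0.258 = 9.7353
A = e^9.7353 ≈ 16904 hectares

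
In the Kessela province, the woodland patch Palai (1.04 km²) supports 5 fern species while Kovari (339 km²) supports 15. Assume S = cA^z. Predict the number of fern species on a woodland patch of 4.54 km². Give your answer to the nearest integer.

z = ln(15/5) / ln(339/1.04) = 1.0986 / 5.7868 = 0.1898
c = 5 / 1.04^0.1898 = 5 / 1.007 = 4.963
S₃ = 4.963 × 4.54^0.1898 = 4.963 × 1.333 ≈ 6.614

7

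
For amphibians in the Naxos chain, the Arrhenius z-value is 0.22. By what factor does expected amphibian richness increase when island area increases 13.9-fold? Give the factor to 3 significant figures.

1.78

S₂/S₁ = (A₂/A₁)^z = 13.9^0.22
ln(S₂/S₁) = 0.22 × ln 13.9 = 0.22 × 2.6319 = 0.5790
S₂/S₁ = e^0.5790 ≈ 1.784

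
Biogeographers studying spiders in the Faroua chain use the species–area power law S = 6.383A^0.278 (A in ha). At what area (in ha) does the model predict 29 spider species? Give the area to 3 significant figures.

29 = 6.383 × A^0.278  ⇒  A^0.278 = 29/6.383 = 4.543
ln A = ln(4.543) / 0.278 = 1.5137 / 0.278 = 5.4448
A = e^5.4448 ≈ 231.6 ha

232 ha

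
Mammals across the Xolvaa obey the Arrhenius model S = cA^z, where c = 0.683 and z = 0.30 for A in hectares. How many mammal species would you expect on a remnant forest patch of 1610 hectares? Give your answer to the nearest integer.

S = 0.683 × 1610^0.3 = 0.683 × 9.163 ≈ 6.258

6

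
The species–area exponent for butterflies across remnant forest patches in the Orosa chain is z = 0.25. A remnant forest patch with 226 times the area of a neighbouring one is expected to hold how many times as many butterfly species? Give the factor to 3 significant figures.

3.88

S₂/S₁ = (A₂/A₁)^z = 226^0.25
ln(S₂/S₁) = 0.25 × ln 226 = 0.25 × 5.4205 = 1.3551
S₂/S₁ = e^1.3551 ≈ 3.877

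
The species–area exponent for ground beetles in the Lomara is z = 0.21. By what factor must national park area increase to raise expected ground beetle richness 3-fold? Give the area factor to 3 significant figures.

187

(A₂/A₁)^0.21 = 3, so A₂/A₁ = 3^(1/0.21) = 3^4.762
ln(A₂/A₁) = ln 3 / 0.21 = 1.0986 / 0.21 = 5.2315
A₂/A₁ = e^5.2315 ≈ 187.1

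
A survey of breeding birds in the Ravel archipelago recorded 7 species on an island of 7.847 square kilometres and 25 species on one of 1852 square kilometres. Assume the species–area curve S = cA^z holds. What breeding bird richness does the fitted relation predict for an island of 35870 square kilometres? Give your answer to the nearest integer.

z = ln(25/7) / ln(1852/7.847) = 1.2730 / 5.4639 = 0.2330
c = 7 / 7.847^0.2330 = 7 / 1.616 = 4.332
S₃ = 4.332 × 35870^0.2330 = 4.332 × 11.51 ≈ 49.87

50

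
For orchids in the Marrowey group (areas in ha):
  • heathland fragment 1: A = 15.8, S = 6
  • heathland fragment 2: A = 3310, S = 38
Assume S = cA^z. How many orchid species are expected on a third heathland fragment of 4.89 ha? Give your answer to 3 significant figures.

4.00

z = ln(38/6) / ln(3310/15.8) = 1.8458 / 5.3447 = 0.3454
c = 6 / 15.8^0.3454 = 6 / 2.594 = 2.313
S₃ = 2.313 × 4.89^0.3454 = 2.313 × 1.73 ≈ 4.002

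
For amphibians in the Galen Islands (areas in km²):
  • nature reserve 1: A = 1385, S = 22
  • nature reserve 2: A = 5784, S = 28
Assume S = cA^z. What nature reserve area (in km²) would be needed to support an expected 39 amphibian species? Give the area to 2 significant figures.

41000 km²

z = ln(28/22) / ln(5784/1385) = 0.2412 / 1.4294 = 0.1687
c = 22 / 1385^0.1687 = 22 / 3.389 = 6.492
A = (39/6.492)^(1/0.1687) ⇒ ln A = ln(6.007)/0.1687 = 10.6268
A = e^10.6268 ≈ 41227 km²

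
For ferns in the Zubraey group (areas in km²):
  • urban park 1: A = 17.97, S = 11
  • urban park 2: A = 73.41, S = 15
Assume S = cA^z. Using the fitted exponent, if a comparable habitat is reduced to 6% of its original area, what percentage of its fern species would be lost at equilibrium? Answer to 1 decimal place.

46.2%

z = ln(15/11) / ln(73.41/17.97) = 0.3102 / 1.4074 = 0.2204
S_new/S_old = (A_new/A_old)^z = 0.06^0.2204 = exp(0.2204 × -2.8134) = 0.5379
Fraction lost = 1 − 0.5379 = 0.4621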